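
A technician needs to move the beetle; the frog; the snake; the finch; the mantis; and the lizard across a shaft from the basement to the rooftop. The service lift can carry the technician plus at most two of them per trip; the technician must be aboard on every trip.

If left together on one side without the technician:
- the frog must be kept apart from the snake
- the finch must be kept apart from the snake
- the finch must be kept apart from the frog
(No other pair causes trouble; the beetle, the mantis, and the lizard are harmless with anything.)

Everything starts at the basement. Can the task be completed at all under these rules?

Yes

1. Technician goes to the rooftop with the frog and the snake.  [the basement: the beetle, the finch, the lizard, the mantis | the rooftop: the frog, the snake]
2. Technician goes back to the basement with the frog.  [the basement: the beetle, the finch, the frog, the lizard, the mantis | the rooftop: the snake]
3. Technician goes to the rooftop with the beetle and the frog.  [the basement: the finch, the lizard, the mantis | the rooftop: the beetle, the frog, the snake]
4. Technician goes back to the basement with the frog.  [the basement: the finch, the frog, the lizard, the mantis | the rooftop: the beetle, the snake]
5. Technician goes to the rooftop with the frog and the mantis.  [the basement: the finch, the lizard | the rooftop: the beetle, the frog, the mantis, the snake]
6. Technician goes back to the basement with the frog.  [the basement: the finch, the frog, the lizard | the rooftop: the beetle, the mantis, the snake]
7. Technician goes to the rooftop with the frog and the lizard.  [the basement: the finch | the rooftop: the beetle, the frog, the lizard, the mantis, the snake]
8. Technician goes back to the basement with the frog.  [the basement: the finch, the frog | the rooftop: the beetle, the lizard, the mantis, the snake]
9. Technician goes to the rooftop with the finch and the frog.  [the basement: — | the rooftop: the beetle, the finch, the frog, the lizard, the mantis, the snake]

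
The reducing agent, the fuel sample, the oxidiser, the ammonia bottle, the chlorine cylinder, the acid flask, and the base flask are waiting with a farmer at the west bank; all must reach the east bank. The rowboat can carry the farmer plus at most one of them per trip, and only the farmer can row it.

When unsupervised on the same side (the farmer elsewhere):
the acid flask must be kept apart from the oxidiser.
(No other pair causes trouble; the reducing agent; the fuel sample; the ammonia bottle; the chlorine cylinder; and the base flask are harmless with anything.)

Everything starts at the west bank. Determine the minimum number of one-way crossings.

Counting alone: the farmer can take at most 1 across per trip to the east bank, so moving all 7 needs at least 7 loaded trips out, with a return between consecutive ones — at least 13 crossings.
The plan below uses exactly 13 crossings, so it is optimal:
1. Farmer goes to the east bank with the oxidiser.  [the west bank: the acid flask, the ammonia bottle, the base flask, the chlorine cylinder, the fuel sample, the reducing agent | the east bank: the oxidiser]
2. Farmer goes back to the west bank alone.  [the west bank: the acid flask, the ammonia bottle, the base flask, the chlorine cylinder, the fuel sample, the reducing agent | the east bank: the oxidiser]
3. Farmer goes to the east bank with the reducing agent.  [the west bank: the acid flask, the ammonia bottle, the base flask, the chlorine cylinder, the fuel sample | the east bank: the oxidiser, the reducing agent]
4. Farmer goes back to the west bank alone.  [the west bank: the acid flask, the ammonia bottle, the base flask, the chlorine cylinder, the fuel sample | the east bank: the oxidiser, the reducing agent]
5. Farmer goes to the east bank with the fuel sample.  [the west bank: the acid flask, the ammonia bottle, the base flask, the chlorine cylinder | the east bank: the fuel sample, the oxidiser, the reducing agent]
6. Farmer goes back to the west bank alone.  [the west bank: the acid flask, the ammonia bottle, the base flask, the chlorine cylinder | the east bank: the fuel sample, the oxidiser, the reducing agent]
7. Farmer goes to the east bank with the ammonia bottle.  [the west bank: the acid flask, the base flask, the chlorine cylinder | the east bank: the ammonia bottle, the fuel sample, the oxidiser, the reducing agent]
8. Farmer goes back to the west bank alone.  [the west bank: the acid flask, the base flask, the chlorine cylinder | the east bank: the ammonia bottle, the fuel sample, the oxidiser, the reducing agent]
9. Farmer goes to the east bank with the chlorine cylinder.  [the west bank: the acid flask, the base flask | the east bank: the ammonia bottle, the chlorine cylinder, the fuel sample, the oxidiser, the reducing agent]
10. Farmer goes back to the west bank alone.  [the west bank: the acid flask, the base flask | the east bank: the ammonia bottle, the chlorine cylinder, the fuel sample, the oxidiser, the reducing agent]
11. Farmer goes to the east bank with the base flask.  [the west bank: the acid flask | the east bank: the ammonia bottle, the base flask, the chlorine cylinder, the fuel sample, the oxidiser, the reducing agent]
12. Farmer goes back to the west bank alone.  [the west bank: the acid flask | the east bank: the ammonia bottle, the base flask, the chlorine cylinder, the fuel sample, the oxidiser, the reducing agent]
13. Farmer goes to the east bank with the acid flask.  [the west bank: — | the east bank: the acid flask, the ammonia bottle, the base flask, the chlorine cylinder, the fuel sample, the oxidiser, the reducing agent]

13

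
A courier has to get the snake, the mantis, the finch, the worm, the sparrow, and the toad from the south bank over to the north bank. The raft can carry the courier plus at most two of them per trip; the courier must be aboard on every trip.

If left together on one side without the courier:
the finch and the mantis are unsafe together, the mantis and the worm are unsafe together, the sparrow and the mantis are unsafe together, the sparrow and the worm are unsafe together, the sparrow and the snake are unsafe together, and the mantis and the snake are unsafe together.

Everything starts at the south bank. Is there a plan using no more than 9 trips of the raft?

Yes

Yes — this plan uses 9 crossings (≤ 9):
1. Courier goes to the north bank with the mantis and the sparrow.  [the south bank: the finch, the snake, the toad, the worm | the north bank: the mantis, the sparrow]
2. Courier goes back to the south bank with the mantis.  [the south bank: the finch, the mantis, the snake, the toad, the worm | the north bank: the sparrow]
3. Courier goes to the north bank with the finch and the mantis.  [the south bank: the snake, the toad, the worm | the north bank: the finch, the mantis, the sparrow]
4. Courier goes back to the south bank with the mantis.  [the south bank: the mantis, the snake, the toad, the worm | the north bank: the finch, the sparrow]
5. Courier goes to the north bank with the snake and the worm.  [the south bank: the mantis, the toad | the north bank: the finch, the snake, the sparrow, the worm]
6. Courier goes back to the south bank with the sparrow.  [the south bank: the mantis, the sparrow, the toad | the north bank: the finch, the snake, the worm]
7. Courier goes to the north bank with the mantis and the toad.  [the south bank: the sparrow | the north bank: the finch, the mantis, the snake, the toad, the worm]
8. Courier goes back to the south bank with the mantis.  [the south bank: the mantis, the sparrow | the north bank: the finch, the snake, the toad, the worm]
9. Courier goes to the north bank with the mantis and the sparrow.  [the south bank: — | the north bank: the finch, the mantis, the snake, the sparrow, the toad, the worm]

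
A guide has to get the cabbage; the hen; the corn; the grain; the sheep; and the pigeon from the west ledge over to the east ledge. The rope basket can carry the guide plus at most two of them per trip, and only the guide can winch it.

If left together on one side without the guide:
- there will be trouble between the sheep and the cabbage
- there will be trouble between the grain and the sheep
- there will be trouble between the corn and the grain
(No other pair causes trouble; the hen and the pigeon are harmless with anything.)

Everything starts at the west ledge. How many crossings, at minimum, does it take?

Counting alone: the guide can take at most 2 across per trip to the east ledge, so moving all 6 needs at least 3 loaded trips out, with a return between consecutive ones — at least 5 crossings.
The plan below uses exactly 5 crossings, so it is optimal:
1. Guide goes to the east ledge with the cabbage and the grain.
2. Guide goes back to the west ledge alone.
3. Guide goes to the east ledge with the hen and the pigeon.
4. Guide goes back to the west ledge alone.
5. Guide goes to the east ledge with the corn and the sheep.

5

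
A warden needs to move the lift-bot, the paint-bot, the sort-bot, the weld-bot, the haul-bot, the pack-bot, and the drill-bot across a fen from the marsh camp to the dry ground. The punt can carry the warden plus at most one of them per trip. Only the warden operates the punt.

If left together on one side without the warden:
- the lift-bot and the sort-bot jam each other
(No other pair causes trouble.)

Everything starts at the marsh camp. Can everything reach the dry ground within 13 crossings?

Yes

Yes — this plan uses 13 crossings (≤ 13):
1. Warden goes to the dry ground with the lift-bot.
2. Warden goes back to the marsh camp alone.
3. Warden goes to the dry ground with the paint-bot.
4. Warden goes back to the marsh camp alone.
5. Warden goes to the dry ground with the weld-bot.
6. Warden goes back to the marsh camp alone.
7. Warden goes to the dry ground with the haul-bot.
8. Warden goes back to the marsh camp alone.
9. Warden goes to the dry ground with the pack-bot.
10. Warden goes back to the marsh camp alone.
11. Warden goes to the dry ground with the drill-bot.
12. Warden goes back to the marsh camp alone.
13. Warden goes to the dry ground with the sort-bot.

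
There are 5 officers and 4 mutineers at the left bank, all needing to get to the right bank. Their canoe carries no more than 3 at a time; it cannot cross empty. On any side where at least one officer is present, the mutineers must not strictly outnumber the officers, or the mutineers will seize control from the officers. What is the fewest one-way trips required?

7

Counting alone: each trip to the right bank takes at most 3 across and each return brings at least 1 back, so after t trips out (and t−1 returns) at most 3t − (t−1) of the 9 are across; that first reaches 9 at t = 4, so at least 7 crossings are needed.
The plan below uses exactly 7 crossings, so it is optimal:
1. 3 mutineers → the right bank.  (the left bank: 5O 1M; the right bank: 0O 3M)
2. 1 mutineer ← the left bank.  (the left bank: 5O 2M; the right bank: 0O 2M)
3. 3 officers → the right bank.  (the left bank: 2O 2M; the right bank: 3O 2M)
4. 1 officer ← the left bank.  (the left bank: 3O 2M; the right bank: 2O 2M)
5. 2 officers and 1 mutineer → the right bank.  (the left bank: 1O 1M; the right bank: 4O 3M)
6. 1 officer ← the left bank.  (the left bank: 2O 1M; the right bank: 3O 3M)
7. 2 officers and 1 mutineer → the right bank.  (the left bank: 0O 0M; the right bank: 5O 4M)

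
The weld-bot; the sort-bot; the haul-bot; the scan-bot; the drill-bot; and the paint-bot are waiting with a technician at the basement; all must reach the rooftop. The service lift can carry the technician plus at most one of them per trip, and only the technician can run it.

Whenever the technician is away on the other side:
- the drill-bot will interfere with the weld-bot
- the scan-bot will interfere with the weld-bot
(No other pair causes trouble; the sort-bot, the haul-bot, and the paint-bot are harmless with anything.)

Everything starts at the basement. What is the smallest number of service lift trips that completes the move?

Counting alone: the technician can take at most 1 across per trip to the rooftop, so moving all 6 needs at least 6 loaded trips out, with a return between consecutive ones — at least 11 crossings.
The safety rule pushes this higher. Following every safe sequence of crossings, the most of the 6 that can be at the rooftop as the service lift arrives there on crossing 11 is 5 — never all 6.
So no plan with fewer than 13 crossings exists, and this one achieves 13:
1. Technician goes to the rooftop with the weld-bot.
2. Technician goes back to the basement alone.
3. Technician goes to the rooftop with the sort-bot.
4. Technician goes back to the basement alone.
5. Technician goes to the rooftop with the haul-bot.
6. Technician goes back to the basement alone.
7. Technician goes to the rooftop with the scan-bot.
8. Technician goes back to the basement with the weld-bot.
9. Technician goes to the rooftop with the drill-bot.
10. Technician goes back to the basement alone.
11. Technician goes to the rooftop with the paint-bot.
12. Technician goes back to the basement alone.
13. Technician goes to the rooftop with the weld-bot.

13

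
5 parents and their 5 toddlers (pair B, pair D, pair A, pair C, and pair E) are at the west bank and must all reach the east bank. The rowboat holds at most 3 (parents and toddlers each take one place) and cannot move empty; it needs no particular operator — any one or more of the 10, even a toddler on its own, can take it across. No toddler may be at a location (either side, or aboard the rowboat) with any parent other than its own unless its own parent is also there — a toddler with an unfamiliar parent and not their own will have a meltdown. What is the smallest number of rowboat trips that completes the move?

11

Counting alone: each trip to the east bank takes at most 3 across and each return brings at least 1 back, so after t trips out (and t−1 returns) at most 3t − (t−1) of the 10 are across; that first reaches 10 at t = 5, so at least 9 crossings are needed.
The safety rule pushes this higher. Following every safe sequence of crossings, the most of the 10 that can be at the east bank as the rowboat arrives there on crossing 9 is 9 — never all 10.
So no plan with fewer than 11 crossings exists, and this one achieves 11:
1. parent B and toddler B cross → the east bank.
2. parent B crosses ← the west bank.
3. toddler A, toddler C, and toddler D cross → the east bank.
4. toddler B crosses ← the west bank.
5. parent A, parent C, and parent D cross → the east bank.
6. parent D and toddler D cross ← the west bank.
7. parent B, parent D, and parent E cross → the east bank.
8. toddler A crosses ← the west bank.
9. toddler B and toddler D cross → the east bank.
10. toddler B crosses ← the west bank.
11. toddler A, toddler B, and toddler E cross → the east bank.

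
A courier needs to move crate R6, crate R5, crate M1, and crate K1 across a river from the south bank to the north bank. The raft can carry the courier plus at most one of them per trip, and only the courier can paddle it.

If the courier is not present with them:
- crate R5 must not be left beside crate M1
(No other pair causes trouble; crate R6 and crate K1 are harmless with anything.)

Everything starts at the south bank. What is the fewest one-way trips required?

7

Counting alone: the courier can take at most 1 across per trip to the north bank, so moving all 4 needs at least 4 loaded trips out, with a return between consecutive ones — at least 7 crossings.
The plan below uses exactly 7 crossings, so it is optimal:
1. Courier goes to the north bank with crate R5.  [the south bank: crate K1, crate M1, crate R6 | the north bank: crate R5]
2. Courier goes back to the south bank alone.  [the south bank: crate K1, crate M1, crate R6 | the north bank: crate R5]
3. Courier goes to the north bank with crate R6.  [the south bank: crate K1, crate M1 | the north bank: crate R5, crate R6]
4. Courier goes back to the south bank alone.  [the south bank: crate K1, crate M1 | the north bank: crate R5, crate R6]
5. Courier goes to the north bank with crate K1.  [the south bank: crate M1 | the north bank: crate K1, crate R5, crate R6]
6. Courier goes back to the south bank alone.  [the south bank: crate M1 | the north bank: crate K1, crate R5, crate R6]
7. Courier goes to the north bank with crate M1.  [the south bank: — | the north bank: crate K1, crate M1, crate R5, crate R6]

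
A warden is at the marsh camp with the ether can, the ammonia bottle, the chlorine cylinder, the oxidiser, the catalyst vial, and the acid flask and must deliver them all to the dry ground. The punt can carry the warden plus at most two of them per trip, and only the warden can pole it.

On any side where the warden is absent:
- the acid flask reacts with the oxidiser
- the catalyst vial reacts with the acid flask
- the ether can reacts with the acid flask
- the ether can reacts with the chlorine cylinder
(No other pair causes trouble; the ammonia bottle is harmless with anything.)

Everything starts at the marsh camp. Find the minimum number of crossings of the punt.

7

Counting alone: the warden can take at most 2 across per trip to the dry ground, so moving all 6 needs at least 3 loaded trips out, with a return between consecutive ones — at least 5 crossings.
The safety rule pushes this higher. Following every safe sequence of crossings, the most of the 6 that can be at the dry ground as the punt arrives there on crossing 5 is 5 — never all 6.
So no plan with fewer than 7 crossings exists, and this one achieves 7:
1. Warden goes to the dry ground with the acid flask and the ether can.  [the marsh camp: the ammonia bottle, the catalyst vial, the chlorine cylinder, the oxidiser | the dry ground: the acid flask, the ether can]
2. Warden goes back to the marsh camp with the ether can.  [the marsh camp: the ammonia bottle, the catalyst vial, the chlorine cylinder, the ether can, the oxidiser | the dry ground: the acid flask]
3. Warden goes to the dry ground with the ammonia bottle and the ether can.  [the marsh camp: the catalyst vial, the chlorine cylinder, the oxidiser | the dry ground: the acid flask, the ammonia bottle, the ether can]
4. Warden goes back to the marsh camp with the acid flask.  [the marsh camp: the acid flask, the catalyst vial, the chlorine cylinder, the oxidiser | the dry ground: the ammonia bottle, the ether can]
5. Warden goes to the dry ground with the catalyst vial and the oxidiser.  [the marsh camp: the acid flask, the chlorine cylinder | the dry ground: the ammonia bottle, the catalyst vial, the ether can, the oxidiser]
6. Warden goes back to the marsh camp alone.  [the marsh camp: the acid flask, the chlorine cylinder | the dry ground: the ammonia bottle, the catalyst vial, the ether can, the oxidiser]
7. Warden goes to the dry ground with the acid flask and the chlorine cylinder.  [the marsh camp: — | the dry ground: the acid flask, the ammonia bottle, the catalyst vial, the chlorine cylinder, the ether can, the oxidiser]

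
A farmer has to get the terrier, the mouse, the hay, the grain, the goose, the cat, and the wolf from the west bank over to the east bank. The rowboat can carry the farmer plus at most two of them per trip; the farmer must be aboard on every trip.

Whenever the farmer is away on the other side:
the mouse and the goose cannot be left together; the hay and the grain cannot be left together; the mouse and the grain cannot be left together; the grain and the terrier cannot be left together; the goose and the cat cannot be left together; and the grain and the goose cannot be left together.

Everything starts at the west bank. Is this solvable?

1. Farmer goes to the east bank with the goose and the grain.  [the west bank: the cat, the hay, the mouse, the terrier, the wolf | the east bank: the goose, the grain]
2. Farmer goes back to the west bank with the grain.  [the west bank: the cat, the grain, the hay, the mouse, the terrier, the wolf | the east bank: the goose]
3. Farmer goes to the east bank with the grain and the terrier.  [the west bank: the cat, the hay, the mouse, the wolf | the east bank: the goose, the grain, the terrier]
4. Farmer goes back to the west bank with the grain.  [the west bank: the cat, the grain, the hay, the mouse, the wolf | the east bank: the goose, the terrier]
5. Farmer goes to the east bank with the hay and the mouse.  [the west bank: the cat, the grain, the wolf | the east bank: the goose, the hay, the mouse, the terrier]
6. Farmer goes back to the west bank with the mouse.  [the west bank: the cat, the grain, the mouse, the wolf | the east bank: the goose, the hay, the terrier]
7. Farmer goes to the east bank with the cat and the mouse.  [the west bank: the grain, the wolf | the east bank: the cat, the goose, the hay, the mouse, the terrier]
8. Farmer goes back to the west bank with the goose.  [the west bank: the goose, the grain, the wolf | the east bank: the cat, the hay, the mouse, the terrier]
9. Farmer goes to the east bank with the grain and the wolf.  [the west bank: the goose | the east bank: the cat, the grain, the hay, the mouse, the terrier, the wolf]
10. Farmer goes back to the west bank with the grain.  [the west bank: the goose, the grain | the east bank: the cat, the hay, the mouse, the terrier, the wolf]
11. Farmer goes to the east bank with the goose and the grain.  [the west bank: — | the east bank: the cat, the goose, the grain, the hay, the mouse, the terrier, the wolf]

Yes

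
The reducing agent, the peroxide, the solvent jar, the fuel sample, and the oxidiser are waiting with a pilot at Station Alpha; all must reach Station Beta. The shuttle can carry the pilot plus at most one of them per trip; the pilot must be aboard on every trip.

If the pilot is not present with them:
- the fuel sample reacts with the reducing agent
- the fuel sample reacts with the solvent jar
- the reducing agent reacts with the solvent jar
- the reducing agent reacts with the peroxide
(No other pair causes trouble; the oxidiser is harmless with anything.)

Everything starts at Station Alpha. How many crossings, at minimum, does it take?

impossible

Whatever the first load, the items left behind include a forbidden pair without the pilot. No opening move is safe, so no plan exists.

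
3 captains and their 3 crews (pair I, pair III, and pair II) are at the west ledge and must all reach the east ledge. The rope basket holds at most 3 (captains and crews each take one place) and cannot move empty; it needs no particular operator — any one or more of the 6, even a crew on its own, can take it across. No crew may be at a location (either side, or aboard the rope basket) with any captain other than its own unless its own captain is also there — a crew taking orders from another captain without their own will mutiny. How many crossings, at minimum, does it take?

5

Counting alone: each trip to the east ledge takes at most 3 across and each return brings at least 1 back, so after t trips out (and t−1 returns) at most 3t − (t−1) of the 6 are across; that first reaches 6 at t = 3, so at least 5 crossings are needed.
The plan below uses exactly 5 crossings, so it is optimal:
1. captain I and crew I cross → the east ledge.
2. captain I crosses ← the west ledge.
3. captain I, captain II, and captain III cross → the east ledge.
4. crew I crosses ← the west ledge.
5. crew I, crew II, and crew III cross → the east ledge.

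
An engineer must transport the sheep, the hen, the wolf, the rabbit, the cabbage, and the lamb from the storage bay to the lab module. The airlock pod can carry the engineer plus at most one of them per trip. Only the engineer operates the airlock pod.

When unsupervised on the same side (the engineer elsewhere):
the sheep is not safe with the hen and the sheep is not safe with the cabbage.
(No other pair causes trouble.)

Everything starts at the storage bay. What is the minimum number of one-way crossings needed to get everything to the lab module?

13

Counting alone: the engineer can take at most 1 across per trip to the lab module, so moving all 6 needs at least 6 loaded trips out, with a return between consecutive ones — at least 11 crossings.
The safety rule pushes this higher. Following every safe sequence of crossings, the most of the 6 that can be at the lab module as the airlock pod arrives there on crossing 11 is 5 — never all 6.
So no plan with fewer than 13 crossings exists, and this one achieves 13:
1. Engineer goes to the lab module with the sheep.
2. Engineer goes back to the storage bay alone.
3. Engineer goes to the lab module with the hen.
4. Engineer goes back to the storage bay with the sheep.
5. Engineer goes to the lab module with the cabbage.
6. Engineer goes back to the storage bay alone.
7. Engineer goes to the lab module with the wolf.
8. Engineer goes back to the storage bay alone.
9. Engineer goes to the lab module with the rabbit.
10. Engineer goes back to the storage bay alone.
11. Engineer goes to the lab module with the lamb.
12. Engineer goes back to the storage bay alone.
13. Engineer goes to the lab module with the sheep.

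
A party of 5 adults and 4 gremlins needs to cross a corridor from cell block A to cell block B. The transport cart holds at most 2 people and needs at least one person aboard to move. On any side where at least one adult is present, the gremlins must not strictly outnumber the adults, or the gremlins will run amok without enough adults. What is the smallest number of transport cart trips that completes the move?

Counting alone: each trip to cell block B takes at most 2 across and each return brings at least 1 back, so after t trips out (and t−1 returns) at most 2t − (t−1) of the 9 are across; that first reaches 9 at t = 8, so at least 15 crossings are needed.
The plan below uses exactly 15 crossings, so it is optimal:
1. 2 gremlins → cell block B.  (cell block A: 5A 2G; cell block B: 0A 2G)
2. 1 gremlin ← cell block A.  (cell block A: 5A 3G; cell block B: 0A 1G)
3. 2 gremlins → cell block B.  (cell block A: 5A 1G; cell block B: 0A 3G)
4. 1 gremlin ← cell block A.  (cell block A: 5A 2G; cell block B: 0A 2G)
5. 2 adults → cell block B.  (cell block A: 3A 2G; cell block B: 2A 2G)
6. 1 gremlin ← cell block A.  (cell block A: 3A 3G; cell block B: 2A 1G)
7. 1 adult and 1 gremlin → cell block B.  (cell block A: 2A 2G; cell block B: 3A 2G)
8. 1 adult ← cell block A.  (cell block A: 3A 2G; cell block B: 2A 2G)
9. 1 adult and 1 gremlin → cell block B.  (cell block A: 2A 1G; cell block B: 3A 3G)
10. 1 gremlin ← cell block A.  (cell block A: 2A 2G; cell block B: 3A 2G)
11. 1 adult and 1 gremlin → cell block B.  (cell block A: 1A 1G; cell block B: 4A 3G)
12. 1 adult ← cell block A.  (cell block A: 2A 1G; cell block B: 3A 3G)
13. 1 adult and 1 gremlin → cell block B.  (cell block A: 1A 0G; cell block B: 4A 4G)
14. 1 gremlin ← cell block A.  (cell block A: 1A 1G; cell block B: 4A 3G)
15. 1 adult and 1 gremlin → cell block B.  (cell block A: 0A 0G; cell block B: 5A 4G)

15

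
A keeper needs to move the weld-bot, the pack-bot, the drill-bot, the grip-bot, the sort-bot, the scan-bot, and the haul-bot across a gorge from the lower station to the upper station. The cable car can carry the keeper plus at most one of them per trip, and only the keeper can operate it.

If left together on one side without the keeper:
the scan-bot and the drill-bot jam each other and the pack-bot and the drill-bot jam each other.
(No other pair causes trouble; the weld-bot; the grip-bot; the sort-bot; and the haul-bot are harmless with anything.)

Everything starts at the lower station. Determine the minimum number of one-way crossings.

Counting alone: the keeper can take at most 1 across per trip to the upper station, so moving all 7 needs at least 7 loaded trips out, with a return between consecutive ones — at least 13 crossings.
The safety rule pushes this higher. Following every safe sequence of crossings, the most of the 7 that can be at the upper station as the cable car arrives there on crossing 13 is 6 — never all 7.
So no plan with fewer than 15 crossings exists, and this one achieves 15:
1. Keeper goes to the upper station with the drill-bot.
2. Keeper goes back to the lower station alone.
3. Keeper goes to the upper station with the weld-bot.
4. Keeper goes back to the lower station alone.
5. Keeper goes to the upper station with the pack-bot.
6. Keeper goes back to the lower station with the drill-bot.
7. Keeper goes to the upper station with the scan-bot.
8. Keeper goes back to the lower station alone.
9. Keeper goes to the upper station with the grip-bot.
10. Keeper goes back to the lower station alone.
11. Keeper goes to the upper station with the sort-bot.
12. Keeper goes back to the lower station alone.
13. Keeper goes to the upper station with the haul-bot.
14. Keeper goes back to the lower station alone.
15. Keeper goes to the upper station with the drill-bot.

15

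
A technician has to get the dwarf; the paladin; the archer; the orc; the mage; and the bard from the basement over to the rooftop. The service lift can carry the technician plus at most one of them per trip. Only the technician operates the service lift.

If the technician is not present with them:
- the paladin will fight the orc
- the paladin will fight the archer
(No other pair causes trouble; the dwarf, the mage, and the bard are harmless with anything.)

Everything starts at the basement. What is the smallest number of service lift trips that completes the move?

13

Counting alone: the technician can take at most 1 across per trip to the rooftop, so moving all 6 needs at least 6 loaded trips out, with a return between consecutive ones — at least 11 crossings.
The safety rule pushes this higher. Following every safe sequence of crossings, the most of the 6 that can be at the rooftop as the service lift arrives there on crossing 11 is 5 — never all 6.
So no plan with fewer than 13 crossings exists, and this one achieves 13:
1. Technician goes to the rooftop with the paladin.  [the basement: the archer, the bard, the dwarf, the mage, the orc | the rooftop: the paladin]
2. Technician goes back to the basement alone.  [the basement: the archer, the bard, the dwarf, the mage, the orc | the rooftop: the paladin]
3. Technician goes to the rooftop with the dwarf.  [the basement: the archer, the bard, the mage, the orc | the rooftop: the dwarf, the paladin]
4. Technician goes back to the basement alone.  [the basement: the archer, the bard, the mage, the orc | the rooftop: the dwarf, the paladin]
5. Technician goes to the rooftop with the archer.  [the basement: the bard, the mage, the orc | the rooftop: the archer, the dwarf, the paladin]
6. Technician goes back to the basement with the paladin.  [the basement: the bard, the mage, the orc, the paladin | the rooftop: the archer, the dwarf]
7. Technician goes to the rooftop with the orc.  [the basement: the bard, the mage, the paladin | the rooftop: the archer, the dwarf, the orc]
8. Technician goes back to the basement alone.  [the basement: the bard, the mage, the paladin | the rooftop: the archer, the dwarf, the orc]
9. Technician goes to the rooftop with the mage.  [the basement: the bard, the paladin | the rooftop: the archer, the dwarf, the mage, the orc]
10. Technician goes back to the basement alone.  [the basement: the bard, the paladin | the rooftop: the archer, the dwarf, the mage, the orc]
11. Technician goes to the rooftop with the bard.  [the basement: the paladin | the rooftop: the archer, the bard, the dwarf, the mage, the orc]
12. Technician goes back to the basement alone.  [the basement: the paladin | the rooftop: the archer, the bard, the dwarf, the mage, the orc]
13. Technician goes to the rooftop with the paladin.  [the basement: — | the rooftop: the archer, the bard, the dwarf, the mage, the orc, the paladin]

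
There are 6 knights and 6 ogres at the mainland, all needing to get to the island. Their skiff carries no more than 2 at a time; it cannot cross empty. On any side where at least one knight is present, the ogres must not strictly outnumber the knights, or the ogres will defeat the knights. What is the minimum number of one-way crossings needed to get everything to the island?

impossible

Following every safe sequence of crossings from the start, the most of the 12 that can be at the island as the skiff arrives there on crossings 1, 3, 5, 7, 9 is 2, 3, 4, 5, 6 respectively; the best ever achieved is 6 of 12.
From crossing 11 on, no configuration arises that was not already reachable earlier: only 15 distinct safe configurations (who is on which side, and where the skiff is) can ever be reached, none of them has everyone across, and every continuation just revisits them. They are: 0 knights + 0 ogres across (skiff back at the start); 0 knights + 1 ogre across (skiff there); 0 knights + 1 ogre across (skiff back at the start); 0 knights + 2 ogres across (skiff there); 0 knights + 2 ogres across (skiff back at the start); 0 knights + 3 ogres across (skiff there); 0 knights + 3 ogres across (skiff back at the start); 0 knights + 4 ogres across (skiff there); 0 knights + 4 ogres across (skiff back at the start); 0 knights + 5 ogres across (skiff there); 0 knights + 5 ogres across (skiff back at the start); 0 knights + 6 ogres across (skiff there); 1 knight + 1 ogre across (skiff there); 1 knight + 1 ogre across (skiff back at the start); 2 knights + 2 ogres across (skiff there). So no valid plan exists.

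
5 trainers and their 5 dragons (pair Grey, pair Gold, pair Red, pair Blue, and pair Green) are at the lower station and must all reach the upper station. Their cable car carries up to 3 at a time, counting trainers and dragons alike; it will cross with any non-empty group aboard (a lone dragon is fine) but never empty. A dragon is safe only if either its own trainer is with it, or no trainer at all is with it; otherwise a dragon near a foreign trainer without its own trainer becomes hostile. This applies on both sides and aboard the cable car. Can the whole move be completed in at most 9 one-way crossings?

Counting alone: each trip to the upper station takes at most 3 across and each return brings at least 1 back, so after t trips out (and t−1 returns) at most 3t − (t−1) of the 10 are across; that first reaches 10 at t = 5, so at least 9 crossings are needed.
The safety rule pushes this higher. Following every safe sequence of crossings, the most of the 10 that can be at the upper station as the cable car arrives there on crossing 9 is 9 — never all 10.
So the move cannot be finished within 9 crossings. (The shortest complete plan takes 11:)
1. dragon Grey and trainer Grey cross → the upper station.
2. trainer Grey crosses ← the lower station.
3. dragon Blue, dragon Gold, and dragon Red cross → the upper station.
4. dragon Grey crosses ← the lower station.
5. trainer Blue, trainer Gold, and trainer Red cross → the upper station.
6. dragon Gold and trainer Gold cross ← the lower station.
7. trainer Gold, trainer Green, and trainer Grey cross → the upper station.
8. dragon Red crosses ← the lower station.
9. dragon Gold and dragon Grey cross → the upper station.
10. dragon Grey crosses ← the lower station.
11. dragon Green, dragon Grey, and dragon Red cross → the upper station.

No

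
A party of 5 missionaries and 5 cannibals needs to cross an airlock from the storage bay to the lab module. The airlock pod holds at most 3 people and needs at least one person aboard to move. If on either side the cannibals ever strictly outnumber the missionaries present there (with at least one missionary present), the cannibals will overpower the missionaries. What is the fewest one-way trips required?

11

Counting alone: each trip to the lab module takes at most 3 across and each return brings at least 1 back, so after t trips out (and t−1 returns) at most 3t − (t−1) of the 10 are across; that first reaches 10 at t = 5, so at least 9 crossings are needed.
The safety rule pushes this higher. Following every safe sequence of crossings, the most of the 10 that can be at the lab module as the airlock pod arrives there on crossing 9 is 9 — never all 10.
So no plan with fewer than 11 crossings exists, and this one achieves 11:
1. 2 cannibals → the lab module.  (the storage bay: 5M 3C; the lab module: 0M 2C)
2. 1 cannibal ← the storage bay.  (the storage bay: 5M 4C; the lab module: 0M 1C)
3. 3 cannibals → the lab module.  (the storage bay: 5M 1C; the lab module: 0M 4C)
4. 1 cannibal ← the storage bay.  (the storage bay: 5M 2C; the lab module: 0M 3C)
5. 3 missionaries → the lab module.  (the storage bay: 2M 2C; the lab module: 3M 3C)
6. 1 missionary and 1 cannibal ← the storage bay.  (the storage bay: 3M 3C; the lab module: 2M 2C)
7. 3 missionaries → the lab module.  (the storage bay: 0M 3C; the lab module: 5M 2C)
8. 1 cannibal ← the storage bay.  (the storage bay: 0M 4C; the lab module: 5M 1C)
9. 2 cannibals → the lab module.  (the storage bay: 0M 2C; the lab module: 5M 3C)
10. 1 cannibal ← the storage bay.  (the storage bay: 0M 3C; the lab module: 5M 2C)
11. 3 cannibals → the lab module.  (the storage bay: 0M 0C; the lab module: 5M 5C)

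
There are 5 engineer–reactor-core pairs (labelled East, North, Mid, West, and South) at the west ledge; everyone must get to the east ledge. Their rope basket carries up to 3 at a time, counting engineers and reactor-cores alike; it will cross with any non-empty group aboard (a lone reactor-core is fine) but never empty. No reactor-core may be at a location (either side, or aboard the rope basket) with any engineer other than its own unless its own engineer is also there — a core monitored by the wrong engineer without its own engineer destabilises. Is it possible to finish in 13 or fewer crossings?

Yes

Yes — this plan uses 11 crossings (≤ 13):
1. engineer East and reactor-core East cross → the east ledge.
2. engineer East crosses ← the west ledge.
3. reactor-core Mid, reactor-core North, and reactor-core West cross → the east ledge.
4. reactor-core East crosses ← the west ledge.
5. engineer Mid, engineer North, and engineer West cross → the east ledge.
6. engineer North and reactor-core North cross ← the west ledge.
7. engineer East, engineer North, and engineer South cross → the east ledge.
8. reactor-core Mid crosses ← the west ledge.
9. reactor-core East and reactor-core North cross → the east ledge.
10. reactor-core East crosses ← the west ledge.
11. reactor-core East, reactor-core Mid, and reactor-core South cross → the east ledge.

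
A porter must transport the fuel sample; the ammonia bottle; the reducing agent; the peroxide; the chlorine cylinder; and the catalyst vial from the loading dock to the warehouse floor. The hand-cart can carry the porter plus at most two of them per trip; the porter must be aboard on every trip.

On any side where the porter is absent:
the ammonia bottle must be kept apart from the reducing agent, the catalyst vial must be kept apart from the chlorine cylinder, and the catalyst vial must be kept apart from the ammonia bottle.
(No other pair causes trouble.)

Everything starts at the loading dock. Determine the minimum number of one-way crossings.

Counting alone: the porter can take at most 2 across per trip to the warehouse floor, so moving all 6 needs at least 3 loaded trips out, with a return between consecutive ones — at least 5 crossings.
The plan below uses exactly 5 crossings, so it is optimal:
1. Porter goes to the warehouse floor with the ammonia bottle and the chlorine cylinder.  [the loading dock: the catalyst vial, the fuel sample, the peroxide, the reducing agent | the warehouse floor: the ammonia bottle, the chlorine cylinder]
2. Porter goes back to the loading dock alone.  [the loading dock: the catalyst vial, the fuel sample, the peroxide, the reducing agent | the warehouse floor: the ammonia bottle, the chlorine cylinder]
3. Porter goes to the warehouse floor with the fuel sample and the peroxide.  [the loading dock: the catalyst vial, the reducing agent | the warehouse floor: the ammonia bottle, the chlorine cylinder, the fuel sample, the peroxide]
4. Porter goes back to the loading dock alone.  [the loading dock: the catalyst vial, the reducing agent | the warehouse floor: the ammonia bottle, the chlorine cylinder, the fuel sample, the peroxide]
5. Porter goes to the warehouse floor with the catalyst vial and the reducing agent.  [the loading dock: — | the warehouse floor: the ammonia bottle, the catalyst vial, the chlorine cylinder, the fuel sample, the peroxide, the reducing agent]

5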